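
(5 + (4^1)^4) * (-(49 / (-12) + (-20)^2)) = -413337 / 4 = -103334.25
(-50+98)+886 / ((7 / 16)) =14512 / 7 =2073.14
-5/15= -1/3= -0.33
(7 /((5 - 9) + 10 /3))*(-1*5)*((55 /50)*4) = 231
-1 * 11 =-11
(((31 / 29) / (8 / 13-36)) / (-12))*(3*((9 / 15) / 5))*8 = 1209 / 166750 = 0.01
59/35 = 1.69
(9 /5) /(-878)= -9 /4390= -0.00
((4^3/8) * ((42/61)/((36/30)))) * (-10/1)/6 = -1400/183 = -7.65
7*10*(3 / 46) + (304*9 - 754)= 45691 / 23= 1986.57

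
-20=-20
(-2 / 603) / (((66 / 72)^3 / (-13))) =4992 / 89177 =0.06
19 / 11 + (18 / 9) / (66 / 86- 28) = 21303 / 12881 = 1.65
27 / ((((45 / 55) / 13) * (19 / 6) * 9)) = 286 / 19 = 15.05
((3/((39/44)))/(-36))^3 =-1331/1601613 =-0.00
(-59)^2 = 3481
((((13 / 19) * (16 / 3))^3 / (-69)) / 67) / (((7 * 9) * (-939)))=8998912 / 50647102217523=0.00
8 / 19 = 0.42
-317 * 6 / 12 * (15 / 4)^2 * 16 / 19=-71325 / 38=-1876.97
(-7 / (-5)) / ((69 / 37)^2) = 9583 / 23805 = 0.40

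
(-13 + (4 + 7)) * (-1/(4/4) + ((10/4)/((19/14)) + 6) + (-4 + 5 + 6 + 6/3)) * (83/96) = -24983/912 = -27.39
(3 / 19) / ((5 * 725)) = 3 / 68875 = 0.00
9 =9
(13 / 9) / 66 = 13 / 594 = 0.02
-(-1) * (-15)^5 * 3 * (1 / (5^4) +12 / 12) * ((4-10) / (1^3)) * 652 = 8926284240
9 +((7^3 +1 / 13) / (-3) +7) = -3836 / 39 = -98.36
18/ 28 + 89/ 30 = 379/ 105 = 3.61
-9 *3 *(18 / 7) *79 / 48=-6399 / 56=-114.27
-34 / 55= -0.62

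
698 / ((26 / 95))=33155 / 13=2550.38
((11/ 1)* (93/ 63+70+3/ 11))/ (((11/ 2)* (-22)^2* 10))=0.03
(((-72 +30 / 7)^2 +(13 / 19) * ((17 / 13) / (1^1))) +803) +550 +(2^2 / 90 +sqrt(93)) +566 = 6514.81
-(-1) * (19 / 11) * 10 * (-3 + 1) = -380 / 11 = -34.55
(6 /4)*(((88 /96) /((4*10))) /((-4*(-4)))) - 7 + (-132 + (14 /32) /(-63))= -6405341 /46080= -139.00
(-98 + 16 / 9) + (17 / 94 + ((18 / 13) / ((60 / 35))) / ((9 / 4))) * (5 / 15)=-352091 / 3666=-96.04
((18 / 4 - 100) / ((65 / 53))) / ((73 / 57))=-577011 / 9490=-60.80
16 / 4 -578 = -574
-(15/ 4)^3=-3375/ 64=-52.73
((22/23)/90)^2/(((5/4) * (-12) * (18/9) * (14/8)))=-242/112478625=-0.00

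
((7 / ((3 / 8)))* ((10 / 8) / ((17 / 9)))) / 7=30 / 17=1.76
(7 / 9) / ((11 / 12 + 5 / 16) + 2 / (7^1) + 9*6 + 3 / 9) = 784 / 56295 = 0.01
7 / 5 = 1.40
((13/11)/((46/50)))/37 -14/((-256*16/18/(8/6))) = 279781/2396416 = 0.12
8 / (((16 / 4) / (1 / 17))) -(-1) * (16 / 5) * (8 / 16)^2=78 / 85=0.92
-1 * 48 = -48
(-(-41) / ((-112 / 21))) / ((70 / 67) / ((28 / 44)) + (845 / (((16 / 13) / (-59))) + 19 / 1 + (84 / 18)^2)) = 0.00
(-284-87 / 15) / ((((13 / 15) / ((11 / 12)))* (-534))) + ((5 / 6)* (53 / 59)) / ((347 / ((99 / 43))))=0.58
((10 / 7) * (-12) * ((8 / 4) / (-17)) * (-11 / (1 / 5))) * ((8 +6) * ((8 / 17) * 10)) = -2112000 / 289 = -7307.96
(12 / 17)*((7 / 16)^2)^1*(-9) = -1323 / 1088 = -1.22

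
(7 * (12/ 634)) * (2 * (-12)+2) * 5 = -4620/ 317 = -14.57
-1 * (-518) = 518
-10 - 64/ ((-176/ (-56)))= -334/ 11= -30.36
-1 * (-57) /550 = 0.10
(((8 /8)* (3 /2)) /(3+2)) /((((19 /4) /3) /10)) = 1.89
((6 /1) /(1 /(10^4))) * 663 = 39780000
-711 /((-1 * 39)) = 237 /13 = 18.23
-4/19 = -0.21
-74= -74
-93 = -93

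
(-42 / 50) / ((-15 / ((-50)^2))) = 140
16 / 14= 1.14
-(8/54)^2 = -16/729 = -0.02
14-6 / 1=8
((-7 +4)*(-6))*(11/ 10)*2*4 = 792/ 5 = 158.40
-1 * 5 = -5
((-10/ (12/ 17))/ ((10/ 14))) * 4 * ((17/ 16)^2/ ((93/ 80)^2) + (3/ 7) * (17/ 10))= -16096433/ 129735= -124.07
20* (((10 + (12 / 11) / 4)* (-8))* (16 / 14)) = -144640 / 77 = -1878.44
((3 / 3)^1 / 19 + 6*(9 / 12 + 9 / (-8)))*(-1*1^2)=167 / 76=2.20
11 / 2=5.50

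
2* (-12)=-24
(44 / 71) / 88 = 1 / 142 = 0.01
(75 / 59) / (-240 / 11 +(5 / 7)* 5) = -1155 / 16579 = -0.07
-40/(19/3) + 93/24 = -371/152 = -2.44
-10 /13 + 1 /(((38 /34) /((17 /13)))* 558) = -105731 /137826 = -0.77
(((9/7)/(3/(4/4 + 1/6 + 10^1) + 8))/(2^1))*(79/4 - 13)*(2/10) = 16281/155120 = 0.10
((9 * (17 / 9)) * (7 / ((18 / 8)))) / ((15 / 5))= 476 / 27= 17.63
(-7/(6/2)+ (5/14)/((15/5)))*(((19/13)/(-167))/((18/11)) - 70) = 84805739/547092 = 155.01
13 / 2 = 6.50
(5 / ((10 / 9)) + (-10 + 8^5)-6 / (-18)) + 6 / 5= 982921 / 30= 32764.03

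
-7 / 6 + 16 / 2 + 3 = 59 / 6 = 9.83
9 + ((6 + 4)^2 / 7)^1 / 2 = 113 / 7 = 16.14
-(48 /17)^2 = -2304 /289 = -7.97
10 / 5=2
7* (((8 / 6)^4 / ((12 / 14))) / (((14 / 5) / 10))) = 22400 / 243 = 92.18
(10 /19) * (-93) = -48.95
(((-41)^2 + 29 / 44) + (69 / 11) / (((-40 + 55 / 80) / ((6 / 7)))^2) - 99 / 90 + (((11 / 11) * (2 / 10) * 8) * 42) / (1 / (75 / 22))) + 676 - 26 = 2559.65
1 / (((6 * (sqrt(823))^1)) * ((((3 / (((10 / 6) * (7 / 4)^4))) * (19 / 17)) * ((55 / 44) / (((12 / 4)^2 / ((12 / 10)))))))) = 204085 * sqrt(823) / 36027648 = 0.16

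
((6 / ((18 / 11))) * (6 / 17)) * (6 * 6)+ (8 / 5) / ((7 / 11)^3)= 1539296 / 29155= 52.80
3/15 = 0.20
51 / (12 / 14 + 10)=357 / 76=4.70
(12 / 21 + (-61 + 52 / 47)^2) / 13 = 55478411 / 201019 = 275.99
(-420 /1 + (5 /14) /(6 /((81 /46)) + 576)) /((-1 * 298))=91986585 /65266768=1.41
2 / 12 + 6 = 37 / 6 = 6.17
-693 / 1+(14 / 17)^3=-3401965 / 4913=-692.44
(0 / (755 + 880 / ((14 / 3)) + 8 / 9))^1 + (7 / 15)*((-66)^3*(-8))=5366592 / 5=1073318.40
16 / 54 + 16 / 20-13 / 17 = 0.33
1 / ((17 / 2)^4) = 16 / 83521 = 0.00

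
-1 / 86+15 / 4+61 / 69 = 54859 / 11868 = 4.62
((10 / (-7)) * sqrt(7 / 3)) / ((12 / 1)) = -5 * sqrt(21) / 126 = -0.18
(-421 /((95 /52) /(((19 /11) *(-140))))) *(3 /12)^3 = 38311 /44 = 870.70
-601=-601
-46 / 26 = -23 / 13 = -1.77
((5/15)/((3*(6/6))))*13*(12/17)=52/51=1.02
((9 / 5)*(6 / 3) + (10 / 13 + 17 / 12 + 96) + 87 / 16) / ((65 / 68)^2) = 96681193 / 823875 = 117.35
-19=-19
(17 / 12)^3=4913 / 1728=2.84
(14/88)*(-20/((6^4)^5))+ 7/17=281524199884848557/683701628291776512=0.41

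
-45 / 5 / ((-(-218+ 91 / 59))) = -59 / 1419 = -0.04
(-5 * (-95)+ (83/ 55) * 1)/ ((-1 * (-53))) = 26208/ 2915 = 8.99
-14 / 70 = -1 / 5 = -0.20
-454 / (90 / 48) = -3632 / 15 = -242.13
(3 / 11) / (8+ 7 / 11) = 3 / 95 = 0.03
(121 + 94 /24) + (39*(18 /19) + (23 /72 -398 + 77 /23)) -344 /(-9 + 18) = -8517019 /31464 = -270.69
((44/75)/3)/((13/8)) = 352/2925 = 0.12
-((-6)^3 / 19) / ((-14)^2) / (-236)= -27 / 109858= -0.00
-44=-44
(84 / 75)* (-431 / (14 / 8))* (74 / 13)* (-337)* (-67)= -11522154016 / 325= -35452781.59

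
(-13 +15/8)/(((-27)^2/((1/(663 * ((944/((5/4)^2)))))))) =-2225/58401368064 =-0.00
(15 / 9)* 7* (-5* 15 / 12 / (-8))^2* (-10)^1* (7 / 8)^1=-765625 / 12288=-62.31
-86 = -86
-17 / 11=-1.55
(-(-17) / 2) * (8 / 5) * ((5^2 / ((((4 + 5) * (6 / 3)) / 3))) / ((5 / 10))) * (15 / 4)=425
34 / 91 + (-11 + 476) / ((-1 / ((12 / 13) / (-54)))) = 2272 / 273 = 8.32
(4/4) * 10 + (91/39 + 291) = 910/3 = 303.33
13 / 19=0.68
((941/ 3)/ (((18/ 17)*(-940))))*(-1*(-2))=-15997/ 25380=-0.63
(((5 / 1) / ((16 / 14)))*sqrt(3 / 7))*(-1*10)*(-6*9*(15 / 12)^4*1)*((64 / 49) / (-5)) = -84375*sqrt(21) / 392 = -986.36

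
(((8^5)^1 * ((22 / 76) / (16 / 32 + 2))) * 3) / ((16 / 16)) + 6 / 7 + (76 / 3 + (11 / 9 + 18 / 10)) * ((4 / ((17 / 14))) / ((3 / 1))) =696824710 / 61047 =11414.56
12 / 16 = 3 / 4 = 0.75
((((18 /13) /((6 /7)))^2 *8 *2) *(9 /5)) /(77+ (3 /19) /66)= 8848224 /9066005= 0.98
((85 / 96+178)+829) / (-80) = -96757 / 7680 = -12.60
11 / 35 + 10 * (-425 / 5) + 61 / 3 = -87082 / 105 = -829.35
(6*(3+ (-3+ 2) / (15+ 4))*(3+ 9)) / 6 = 672 / 19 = 35.37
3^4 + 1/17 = 1378/17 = 81.06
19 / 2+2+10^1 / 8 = 51 / 4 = 12.75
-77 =-77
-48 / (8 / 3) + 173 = 155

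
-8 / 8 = -1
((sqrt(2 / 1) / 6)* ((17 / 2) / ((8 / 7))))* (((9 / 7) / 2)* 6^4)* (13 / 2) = 53703* sqrt(2) / 8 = 9493.44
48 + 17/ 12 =593/ 12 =49.42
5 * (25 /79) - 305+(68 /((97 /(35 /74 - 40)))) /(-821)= -70621402380 /232778951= -303.38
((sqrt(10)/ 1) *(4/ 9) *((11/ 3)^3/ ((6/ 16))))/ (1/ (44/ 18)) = 937024 *sqrt(10)/ 6561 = 451.63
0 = 0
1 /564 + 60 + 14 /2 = 37789 /564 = 67.00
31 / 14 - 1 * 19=-235 / 14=-16.79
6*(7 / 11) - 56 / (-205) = 4.09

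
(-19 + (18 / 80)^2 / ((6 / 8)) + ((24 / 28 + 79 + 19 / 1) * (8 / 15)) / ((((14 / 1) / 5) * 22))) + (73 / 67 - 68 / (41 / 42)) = -153948363127 / 1776759600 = -86.65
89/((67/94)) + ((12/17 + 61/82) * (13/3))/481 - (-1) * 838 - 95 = 8997453305/10367178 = 867.88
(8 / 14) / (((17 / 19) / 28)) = 304 / 17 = 17.88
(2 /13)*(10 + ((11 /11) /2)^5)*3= 4.63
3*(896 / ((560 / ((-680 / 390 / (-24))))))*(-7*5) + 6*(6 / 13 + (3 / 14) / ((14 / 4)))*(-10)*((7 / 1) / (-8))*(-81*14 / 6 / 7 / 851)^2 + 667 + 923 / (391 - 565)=100648930861 / 154959441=649.52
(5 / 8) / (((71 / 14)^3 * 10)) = 343 / 715822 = 0.00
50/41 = 1.22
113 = 113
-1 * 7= -7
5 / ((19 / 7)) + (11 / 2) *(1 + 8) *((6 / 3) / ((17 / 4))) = 8119 / 323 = 25.14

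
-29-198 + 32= -195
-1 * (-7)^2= -49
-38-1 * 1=-39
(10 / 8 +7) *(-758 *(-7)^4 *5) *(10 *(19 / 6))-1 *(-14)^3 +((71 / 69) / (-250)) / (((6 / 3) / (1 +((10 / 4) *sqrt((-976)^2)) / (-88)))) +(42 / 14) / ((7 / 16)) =-526278636455886 / 221375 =-2377317386.59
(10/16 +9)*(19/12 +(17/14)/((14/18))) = 20339/672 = 30.27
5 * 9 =45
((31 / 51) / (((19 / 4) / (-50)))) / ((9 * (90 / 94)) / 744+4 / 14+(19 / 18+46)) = -60704448 / 449261023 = -0.14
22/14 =11/7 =1.57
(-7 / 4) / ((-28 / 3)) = 3 / 16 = 0.19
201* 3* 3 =1809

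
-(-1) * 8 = 8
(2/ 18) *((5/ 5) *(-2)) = -2/ 9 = -0.22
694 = 694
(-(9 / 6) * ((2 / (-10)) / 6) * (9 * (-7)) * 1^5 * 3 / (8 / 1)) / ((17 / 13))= -2457 / 2720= -0.90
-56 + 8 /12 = -166 /3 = -55.33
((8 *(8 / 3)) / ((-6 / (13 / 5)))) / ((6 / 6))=-416 / 45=-9.24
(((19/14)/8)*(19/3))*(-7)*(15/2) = -56.41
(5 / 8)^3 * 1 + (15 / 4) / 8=365 / 512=0.71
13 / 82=0.16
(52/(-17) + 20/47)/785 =-2104/627215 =-0.00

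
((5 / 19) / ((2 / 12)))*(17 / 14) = 255 / 133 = 1.92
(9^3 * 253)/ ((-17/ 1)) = -184437/ 17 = -10849.24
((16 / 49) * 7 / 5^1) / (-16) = -1 / 35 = -0.03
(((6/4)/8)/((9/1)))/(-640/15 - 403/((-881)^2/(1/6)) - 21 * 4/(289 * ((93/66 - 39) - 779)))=-4029738653485/8252852652389176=-0.00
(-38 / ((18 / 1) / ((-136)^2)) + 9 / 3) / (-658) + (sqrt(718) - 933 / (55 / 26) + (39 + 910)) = sqrt(718) + 184769749 / 325710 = 594.08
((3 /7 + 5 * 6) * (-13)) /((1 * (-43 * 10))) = 2769 /3010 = 0.92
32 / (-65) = -32 / 65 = -0.49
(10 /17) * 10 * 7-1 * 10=530 /17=31.18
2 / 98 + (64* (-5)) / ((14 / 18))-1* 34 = -21825 / 49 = -445.41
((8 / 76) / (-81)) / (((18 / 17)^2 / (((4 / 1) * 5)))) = -2890 / 124659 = -0.02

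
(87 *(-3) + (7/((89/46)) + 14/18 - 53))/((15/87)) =-7191797/4005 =-1795.70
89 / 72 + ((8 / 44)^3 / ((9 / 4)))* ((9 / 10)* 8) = 601511 / 479160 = 1.26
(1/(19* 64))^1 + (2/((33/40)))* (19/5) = 369697/40128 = 9.21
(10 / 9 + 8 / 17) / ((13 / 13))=242 / 153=1.58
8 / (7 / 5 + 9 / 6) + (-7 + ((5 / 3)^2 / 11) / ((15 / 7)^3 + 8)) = -2560772 / 605781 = -4.23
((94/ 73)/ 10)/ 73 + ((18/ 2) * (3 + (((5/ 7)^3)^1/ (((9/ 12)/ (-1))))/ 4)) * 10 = 259.07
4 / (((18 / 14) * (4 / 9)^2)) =63 / 4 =15.75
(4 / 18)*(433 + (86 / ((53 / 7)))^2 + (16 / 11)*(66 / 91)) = 287862910 / 2300571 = 125.13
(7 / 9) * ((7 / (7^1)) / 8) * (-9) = -7 / 8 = -0.88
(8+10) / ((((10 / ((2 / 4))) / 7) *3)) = 21 / 10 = 2.10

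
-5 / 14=-0.36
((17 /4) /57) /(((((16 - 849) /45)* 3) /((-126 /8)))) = 45 /2128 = 0.02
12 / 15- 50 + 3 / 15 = -49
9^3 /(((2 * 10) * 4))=729 /80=9.11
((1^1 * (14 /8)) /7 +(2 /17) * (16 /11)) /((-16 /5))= -1575 /11968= -0.13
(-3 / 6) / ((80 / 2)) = -1 / 80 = -0.01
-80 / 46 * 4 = -160 / 23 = -6.96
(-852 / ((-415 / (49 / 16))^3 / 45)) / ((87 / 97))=7292237967 / 424494668800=0.02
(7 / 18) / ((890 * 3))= 0.00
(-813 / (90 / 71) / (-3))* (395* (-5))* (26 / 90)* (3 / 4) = -19760507 / 216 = -91483.83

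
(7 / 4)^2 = 49 / 16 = 3.06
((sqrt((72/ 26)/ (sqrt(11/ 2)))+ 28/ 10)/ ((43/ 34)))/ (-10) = -0.31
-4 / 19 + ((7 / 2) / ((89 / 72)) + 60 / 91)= 504772 / 153881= 3.28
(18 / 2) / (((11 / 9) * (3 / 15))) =405 / 11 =36.82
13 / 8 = 1.62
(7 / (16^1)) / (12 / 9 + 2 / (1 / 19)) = 21 / 1888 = 0.01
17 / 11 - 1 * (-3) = 50 / 11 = 4.55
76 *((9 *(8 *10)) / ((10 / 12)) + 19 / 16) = 65754.25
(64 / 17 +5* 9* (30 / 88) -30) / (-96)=8149 / 71808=0.11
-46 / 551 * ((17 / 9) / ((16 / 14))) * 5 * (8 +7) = -68425 / 6612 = -10.35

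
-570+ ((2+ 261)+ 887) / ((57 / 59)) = 35360 / 57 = 620.35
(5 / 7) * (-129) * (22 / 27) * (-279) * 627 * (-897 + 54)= -77502899430 / 7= -11071842775.71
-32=-32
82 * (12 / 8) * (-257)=-31611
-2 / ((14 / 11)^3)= -1331 / 1372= -0.97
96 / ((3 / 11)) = 352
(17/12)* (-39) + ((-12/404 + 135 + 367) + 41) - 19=189363/404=468.72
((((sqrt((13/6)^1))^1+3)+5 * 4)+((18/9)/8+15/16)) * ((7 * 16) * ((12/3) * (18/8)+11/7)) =592 * sqrt(78)/3+28638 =30380.80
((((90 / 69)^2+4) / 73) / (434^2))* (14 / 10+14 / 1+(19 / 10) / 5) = 297453 / 45460897825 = 0.00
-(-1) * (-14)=-14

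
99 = 99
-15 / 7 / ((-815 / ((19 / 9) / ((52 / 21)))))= 0.00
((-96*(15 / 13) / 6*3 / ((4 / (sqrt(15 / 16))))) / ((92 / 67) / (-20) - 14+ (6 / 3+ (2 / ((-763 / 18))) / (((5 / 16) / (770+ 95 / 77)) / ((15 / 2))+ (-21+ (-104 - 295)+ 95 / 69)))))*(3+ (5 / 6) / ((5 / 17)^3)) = 11286712326336083301*sqrt(15) / 1100618060457350786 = 39.72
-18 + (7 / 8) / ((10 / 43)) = -1139 / 80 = -14.24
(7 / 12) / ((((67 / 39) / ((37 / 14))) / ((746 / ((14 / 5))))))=897065 / 3752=239.09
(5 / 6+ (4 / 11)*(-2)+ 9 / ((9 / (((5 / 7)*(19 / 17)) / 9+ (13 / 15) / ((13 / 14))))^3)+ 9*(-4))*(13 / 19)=-127641266416204463 / 5199238335579750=-24.55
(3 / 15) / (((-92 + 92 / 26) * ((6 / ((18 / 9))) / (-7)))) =91 / 17250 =0.01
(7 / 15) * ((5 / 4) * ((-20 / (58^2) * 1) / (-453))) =35 / 4571676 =0.00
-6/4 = -1.50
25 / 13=1.92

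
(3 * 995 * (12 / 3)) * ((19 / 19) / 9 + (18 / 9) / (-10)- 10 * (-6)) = 2146016 / 3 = 715338.67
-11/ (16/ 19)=-209/ 16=-13.06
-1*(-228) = 228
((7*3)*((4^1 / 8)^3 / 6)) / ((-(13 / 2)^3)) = -7 / 4394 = -0.00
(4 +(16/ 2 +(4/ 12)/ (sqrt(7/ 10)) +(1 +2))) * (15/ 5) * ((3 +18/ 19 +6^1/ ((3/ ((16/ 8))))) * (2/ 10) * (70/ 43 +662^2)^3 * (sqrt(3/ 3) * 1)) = 1010497143945156943361528 * sqrt(70)/ 52872155 +9094474295506412490253752/ 1510633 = 6180210093864758544.94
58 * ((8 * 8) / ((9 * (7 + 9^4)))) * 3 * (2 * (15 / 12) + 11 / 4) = 812 / 821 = 0.99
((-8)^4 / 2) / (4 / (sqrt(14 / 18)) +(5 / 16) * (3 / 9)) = -3440640 / 331601 +56623104 * sqrt(7) / 331601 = 441.40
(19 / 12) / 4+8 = 403 / 48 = 8.40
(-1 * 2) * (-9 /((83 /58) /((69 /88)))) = 18009 /1826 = 9.86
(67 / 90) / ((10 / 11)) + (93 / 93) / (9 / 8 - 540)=352223 / 431100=0.82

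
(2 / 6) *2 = 2 / 3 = 0.67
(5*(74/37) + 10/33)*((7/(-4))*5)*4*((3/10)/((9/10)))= -11900/99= -120.20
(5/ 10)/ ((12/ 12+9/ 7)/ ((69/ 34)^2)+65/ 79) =2632833/ 7254878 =0.36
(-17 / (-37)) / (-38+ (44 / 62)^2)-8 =-10682401 / 1333258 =-8.01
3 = 3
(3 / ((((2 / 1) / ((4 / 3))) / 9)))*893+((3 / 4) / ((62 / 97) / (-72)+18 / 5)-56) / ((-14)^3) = 2765560016417 / 172051544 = 16074.02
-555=-555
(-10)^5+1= -99999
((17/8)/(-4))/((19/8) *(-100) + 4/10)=85/37936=0.00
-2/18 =-1/9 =-0.11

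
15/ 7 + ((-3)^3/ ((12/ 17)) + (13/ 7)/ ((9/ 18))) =-32.39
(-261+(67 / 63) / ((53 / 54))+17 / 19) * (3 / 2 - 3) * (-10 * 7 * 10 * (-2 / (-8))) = -68469150 / 1007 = -67993.20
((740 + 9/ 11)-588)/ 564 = 1681/ 6204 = 0.27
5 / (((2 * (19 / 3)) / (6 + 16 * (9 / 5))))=261 / 19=13.74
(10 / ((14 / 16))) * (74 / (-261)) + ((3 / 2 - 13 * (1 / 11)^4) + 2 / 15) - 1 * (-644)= 171834166451 / 267491070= 642.39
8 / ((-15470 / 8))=-32 / 7735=-0.00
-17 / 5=-3.40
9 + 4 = 13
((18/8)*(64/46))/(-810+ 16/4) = -36/9269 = -0.00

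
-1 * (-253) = 253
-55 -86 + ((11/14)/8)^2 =-1768583/12544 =-140.99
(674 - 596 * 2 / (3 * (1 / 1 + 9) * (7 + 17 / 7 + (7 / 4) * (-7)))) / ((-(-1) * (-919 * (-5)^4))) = -815378 / 680634375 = -0.00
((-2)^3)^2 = 64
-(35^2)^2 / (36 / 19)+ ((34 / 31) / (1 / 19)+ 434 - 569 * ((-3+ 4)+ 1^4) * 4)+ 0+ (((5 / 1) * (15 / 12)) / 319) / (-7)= -495971942689 / 623007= -796093.69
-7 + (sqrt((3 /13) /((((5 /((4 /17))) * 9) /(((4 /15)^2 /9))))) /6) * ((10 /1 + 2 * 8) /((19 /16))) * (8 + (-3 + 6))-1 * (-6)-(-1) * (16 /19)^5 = -1427523 /2476099 + 1408 * sqrt(3315) /654075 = -0.45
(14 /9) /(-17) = -14 /153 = -0.09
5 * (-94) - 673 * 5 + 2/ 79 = -302963/ 79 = -3834.97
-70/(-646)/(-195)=-7/12597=-0.00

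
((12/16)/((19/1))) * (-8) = -6/19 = -0.32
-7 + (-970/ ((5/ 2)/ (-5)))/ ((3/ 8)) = 15499/ 3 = 5166.33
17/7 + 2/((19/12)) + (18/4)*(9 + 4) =16543/266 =62.19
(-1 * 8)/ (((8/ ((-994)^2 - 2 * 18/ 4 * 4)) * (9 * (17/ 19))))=-18772000/ 153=-122692.81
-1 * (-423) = 423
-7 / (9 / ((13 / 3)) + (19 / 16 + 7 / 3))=-624 / 499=-1.25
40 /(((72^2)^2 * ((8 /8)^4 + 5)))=5 /20155392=0.00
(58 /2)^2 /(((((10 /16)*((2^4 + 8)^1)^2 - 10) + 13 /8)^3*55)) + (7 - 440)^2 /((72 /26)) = 3548093330809727 /52405683660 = 67704.36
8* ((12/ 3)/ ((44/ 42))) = 336/ 11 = 30.55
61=61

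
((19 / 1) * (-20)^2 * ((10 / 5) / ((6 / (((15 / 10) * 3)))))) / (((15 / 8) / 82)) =498560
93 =93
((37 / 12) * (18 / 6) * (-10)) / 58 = -185 / 116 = -1.59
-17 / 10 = -1.70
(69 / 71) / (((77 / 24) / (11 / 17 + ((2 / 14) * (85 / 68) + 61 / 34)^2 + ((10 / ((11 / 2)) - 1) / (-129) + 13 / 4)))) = 172642935915 / 73237604902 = 2.36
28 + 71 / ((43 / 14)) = 2198 / 43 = 51.12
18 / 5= 3.60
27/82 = 0.33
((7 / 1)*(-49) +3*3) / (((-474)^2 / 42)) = -0.06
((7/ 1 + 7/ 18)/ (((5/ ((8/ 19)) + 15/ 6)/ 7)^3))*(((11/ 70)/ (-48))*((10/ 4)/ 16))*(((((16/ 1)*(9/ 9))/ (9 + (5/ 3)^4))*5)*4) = -1720488/ 205926475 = -0.01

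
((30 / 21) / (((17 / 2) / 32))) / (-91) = -640 / 10829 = -0.06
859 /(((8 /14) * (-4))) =-6013 /16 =-375.81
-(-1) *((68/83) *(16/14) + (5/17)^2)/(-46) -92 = -30902723/335818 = -92.02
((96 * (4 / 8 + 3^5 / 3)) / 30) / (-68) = -326 / 85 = -3.84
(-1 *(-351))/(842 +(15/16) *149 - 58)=5616/14779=0.38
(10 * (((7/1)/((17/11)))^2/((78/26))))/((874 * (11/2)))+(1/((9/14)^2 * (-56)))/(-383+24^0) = 112068971/7815516012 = 0.01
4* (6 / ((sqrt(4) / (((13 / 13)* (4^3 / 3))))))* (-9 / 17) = -2304 / 17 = -135.53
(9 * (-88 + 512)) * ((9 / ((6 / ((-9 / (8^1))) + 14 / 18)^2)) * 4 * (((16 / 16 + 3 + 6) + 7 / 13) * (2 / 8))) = 17439.96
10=10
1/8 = 0.12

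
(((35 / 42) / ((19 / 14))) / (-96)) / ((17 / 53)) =-1855 / 93024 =-0.02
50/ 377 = 0.13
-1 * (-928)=928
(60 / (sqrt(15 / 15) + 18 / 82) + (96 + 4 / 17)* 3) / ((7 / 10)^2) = 574440 / 833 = 689.60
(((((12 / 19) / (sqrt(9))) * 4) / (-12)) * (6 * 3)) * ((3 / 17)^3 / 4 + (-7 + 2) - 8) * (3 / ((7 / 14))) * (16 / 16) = 9196164 / 93347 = 98.52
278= 278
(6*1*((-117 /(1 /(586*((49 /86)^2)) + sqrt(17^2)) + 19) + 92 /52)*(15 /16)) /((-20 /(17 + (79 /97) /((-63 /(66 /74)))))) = -76824897167353 /1157668040984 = -66.36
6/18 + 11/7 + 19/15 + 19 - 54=-1114/35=-31.83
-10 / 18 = -5 / 9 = -0.56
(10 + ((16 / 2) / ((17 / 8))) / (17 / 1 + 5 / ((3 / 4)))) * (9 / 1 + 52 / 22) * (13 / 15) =3985150 / 39831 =100.05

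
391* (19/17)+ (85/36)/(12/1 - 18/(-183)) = 11615401/26568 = 437.20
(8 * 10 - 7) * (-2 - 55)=-4161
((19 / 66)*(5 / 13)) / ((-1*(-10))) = 19 / 1716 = 0.01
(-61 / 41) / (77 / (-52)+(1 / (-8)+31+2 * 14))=-6344 / 244729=-0.03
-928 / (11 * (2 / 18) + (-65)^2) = -2088 / 9509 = -0.22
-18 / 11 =-1.64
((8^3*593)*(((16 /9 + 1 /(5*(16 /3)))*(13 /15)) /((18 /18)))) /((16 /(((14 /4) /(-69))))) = -70529641 /46575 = -1514.32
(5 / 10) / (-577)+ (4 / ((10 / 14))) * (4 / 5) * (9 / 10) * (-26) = -15122141 / 144250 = -104.83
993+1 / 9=8938 / 9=993.11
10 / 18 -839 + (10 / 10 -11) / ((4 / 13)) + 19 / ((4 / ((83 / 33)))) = -340163 / 396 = -859.00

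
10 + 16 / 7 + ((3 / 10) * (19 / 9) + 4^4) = 56473 / 210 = 268.92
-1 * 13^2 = -169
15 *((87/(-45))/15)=-29/15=-1.93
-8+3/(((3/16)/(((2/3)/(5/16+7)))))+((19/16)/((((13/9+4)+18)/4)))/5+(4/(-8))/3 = -9875969/1481220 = -6.67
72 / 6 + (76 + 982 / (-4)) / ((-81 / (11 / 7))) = 5779 / 378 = 15.29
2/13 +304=3954/13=304.15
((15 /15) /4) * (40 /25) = 2 /5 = 0.40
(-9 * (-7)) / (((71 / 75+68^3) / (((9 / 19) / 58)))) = 42525 / 25987883042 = 0.00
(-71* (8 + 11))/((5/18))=-24282/5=-4856.40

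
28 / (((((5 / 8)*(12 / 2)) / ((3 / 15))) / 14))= 1568 / 75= 20.91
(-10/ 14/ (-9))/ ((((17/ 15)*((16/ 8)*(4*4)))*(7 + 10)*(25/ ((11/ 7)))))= 11/ 1359456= 0.00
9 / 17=0.53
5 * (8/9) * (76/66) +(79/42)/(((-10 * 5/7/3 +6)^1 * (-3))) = 4.94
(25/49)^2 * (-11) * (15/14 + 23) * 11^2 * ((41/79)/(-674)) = 34106875/5311012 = 6.42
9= 9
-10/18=-5/9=-0.56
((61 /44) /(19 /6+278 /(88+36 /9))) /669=23 /68684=0.00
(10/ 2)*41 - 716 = -511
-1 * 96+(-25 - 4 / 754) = -45619 / 377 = -121.01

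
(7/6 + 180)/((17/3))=1087/34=31.97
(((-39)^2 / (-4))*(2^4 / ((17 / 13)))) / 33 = -26364 / 187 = -140.98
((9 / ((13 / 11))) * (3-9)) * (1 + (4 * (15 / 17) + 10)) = -11286 / 17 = -663.88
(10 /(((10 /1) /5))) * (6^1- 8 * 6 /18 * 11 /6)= 50 /9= 5.56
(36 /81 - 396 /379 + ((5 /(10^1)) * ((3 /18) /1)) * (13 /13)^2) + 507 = 6910453 /13644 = 506.48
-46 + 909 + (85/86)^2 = 6389973/7396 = 863.98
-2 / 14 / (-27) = 1 / 189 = 0.01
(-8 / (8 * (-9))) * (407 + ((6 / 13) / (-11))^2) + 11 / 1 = 10347230 / 184041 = 56.22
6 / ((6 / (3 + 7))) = 10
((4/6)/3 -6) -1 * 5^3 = -1177/9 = -130.78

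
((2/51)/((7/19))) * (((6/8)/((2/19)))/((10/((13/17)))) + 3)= 30533/80920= 0.38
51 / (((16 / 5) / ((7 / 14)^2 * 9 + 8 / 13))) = 37995 / 832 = 45.67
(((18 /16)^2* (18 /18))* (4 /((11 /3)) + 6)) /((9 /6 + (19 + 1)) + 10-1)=3159 /10736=0.29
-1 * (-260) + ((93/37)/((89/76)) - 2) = 856662/3293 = 260.15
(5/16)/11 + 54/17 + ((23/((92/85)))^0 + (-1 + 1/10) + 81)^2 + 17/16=123073627/18700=6581.48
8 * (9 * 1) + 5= 77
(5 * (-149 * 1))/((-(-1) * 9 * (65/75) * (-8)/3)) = 35.82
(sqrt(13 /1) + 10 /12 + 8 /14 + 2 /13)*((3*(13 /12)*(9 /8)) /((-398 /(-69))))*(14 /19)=176157 /241984 + 56511*sqrt(13) /120992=2.41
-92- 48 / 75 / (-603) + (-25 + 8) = -1643159 / 15075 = -109.00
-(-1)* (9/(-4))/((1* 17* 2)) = -0.07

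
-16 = -16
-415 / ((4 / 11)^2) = -50215 / 16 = -3138.44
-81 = -81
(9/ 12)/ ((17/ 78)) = 117/ 34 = 3.44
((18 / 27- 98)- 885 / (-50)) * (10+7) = -40613 / 30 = -1353.77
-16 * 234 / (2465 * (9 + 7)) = -0.09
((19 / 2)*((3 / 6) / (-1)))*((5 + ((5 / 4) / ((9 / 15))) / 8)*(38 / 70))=-36461 / 2688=-13.56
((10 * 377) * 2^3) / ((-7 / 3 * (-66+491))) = -18096 / 595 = -30.41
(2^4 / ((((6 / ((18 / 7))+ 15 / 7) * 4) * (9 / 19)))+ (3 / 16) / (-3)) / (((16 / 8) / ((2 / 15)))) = 823 / 6768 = 0.12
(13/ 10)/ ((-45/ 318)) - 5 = -14.19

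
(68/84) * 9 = 51/7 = 7.29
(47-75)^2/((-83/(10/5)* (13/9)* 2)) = -7056/1079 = -6.54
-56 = -56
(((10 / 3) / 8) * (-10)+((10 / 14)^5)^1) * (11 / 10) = -883135 / 201684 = -4.38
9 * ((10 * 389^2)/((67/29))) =394947810/67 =5894743.43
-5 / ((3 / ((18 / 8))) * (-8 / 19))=285 / 32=8.91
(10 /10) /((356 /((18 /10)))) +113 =201149 /1780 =113.01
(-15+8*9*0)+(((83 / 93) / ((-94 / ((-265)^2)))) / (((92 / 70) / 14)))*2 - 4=-1429935502 / 100533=-14223.54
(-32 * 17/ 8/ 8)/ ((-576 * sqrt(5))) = 17 * sqrt(5)/ 5760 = 0.01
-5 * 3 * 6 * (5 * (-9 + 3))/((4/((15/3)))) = 3375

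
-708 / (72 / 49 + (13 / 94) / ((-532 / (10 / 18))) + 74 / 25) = -55763920800 / 348858721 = -159.85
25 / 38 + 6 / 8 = 107 / 76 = 1.41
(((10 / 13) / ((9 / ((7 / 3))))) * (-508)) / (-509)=35560 / 178659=0.20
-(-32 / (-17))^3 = -6.67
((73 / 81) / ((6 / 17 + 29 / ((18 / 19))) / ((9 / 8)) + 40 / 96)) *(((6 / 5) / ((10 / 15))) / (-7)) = -44676 / 5386325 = -0.01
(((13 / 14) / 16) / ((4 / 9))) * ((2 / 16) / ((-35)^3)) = -117 / 307328000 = -0.00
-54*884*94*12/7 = -53846208/7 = -7692315.43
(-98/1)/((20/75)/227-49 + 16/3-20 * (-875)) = -333690/59438819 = -0.01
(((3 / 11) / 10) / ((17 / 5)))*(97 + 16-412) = -897 / 374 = -2.40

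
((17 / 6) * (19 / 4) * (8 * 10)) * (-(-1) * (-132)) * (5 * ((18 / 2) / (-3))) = 2131800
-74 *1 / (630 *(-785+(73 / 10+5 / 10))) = 37 / 244818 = 0.00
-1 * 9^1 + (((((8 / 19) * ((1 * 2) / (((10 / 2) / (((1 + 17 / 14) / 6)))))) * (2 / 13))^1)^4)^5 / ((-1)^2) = -170595494088145622253945745616950096591700592628149507224156686236879655063294232951407049 / 18955054898682846917105082846327788510189040794432974883321790044391577797031402587890625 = -9.00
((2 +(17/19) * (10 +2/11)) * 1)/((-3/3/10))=-23220/209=-111.10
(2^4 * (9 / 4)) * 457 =16452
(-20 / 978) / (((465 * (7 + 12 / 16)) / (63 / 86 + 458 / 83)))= -178468 / 5031529803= -0.00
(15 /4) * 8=30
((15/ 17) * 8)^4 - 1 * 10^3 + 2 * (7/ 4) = 248262647/ 167042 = 1486.23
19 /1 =19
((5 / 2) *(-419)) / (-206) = 2095 / 412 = 5.08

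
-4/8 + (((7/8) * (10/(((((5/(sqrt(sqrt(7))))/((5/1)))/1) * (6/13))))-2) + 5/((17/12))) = 35/34 + 455 * 7^(1/4)/24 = 31.87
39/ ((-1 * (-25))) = 39/ 25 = 1.56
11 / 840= 0.01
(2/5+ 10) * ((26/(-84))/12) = -169/630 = -0.27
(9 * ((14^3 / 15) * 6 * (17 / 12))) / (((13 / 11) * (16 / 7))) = 1346961 / 260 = 5180.62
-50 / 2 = -25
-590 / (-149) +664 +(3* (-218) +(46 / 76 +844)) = 4861195 / 5662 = 858.56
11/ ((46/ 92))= 22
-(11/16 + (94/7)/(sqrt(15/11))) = -94* sqrt(165)/105 - 11/16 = -12.19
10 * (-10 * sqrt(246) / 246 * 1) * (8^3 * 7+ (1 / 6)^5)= -696729625 * sqrt(246) / 478224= -22850.75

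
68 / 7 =9.71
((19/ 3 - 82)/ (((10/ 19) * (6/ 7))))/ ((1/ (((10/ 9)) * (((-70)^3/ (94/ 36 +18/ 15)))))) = 16772777.78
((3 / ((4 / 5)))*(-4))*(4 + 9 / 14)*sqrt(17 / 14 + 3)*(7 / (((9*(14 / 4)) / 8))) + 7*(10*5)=350 - 1300*sqrt(826) / 147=95.83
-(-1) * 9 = 9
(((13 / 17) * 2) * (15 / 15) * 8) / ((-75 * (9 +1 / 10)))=-32 / 1785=-0.02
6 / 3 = 2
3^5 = 243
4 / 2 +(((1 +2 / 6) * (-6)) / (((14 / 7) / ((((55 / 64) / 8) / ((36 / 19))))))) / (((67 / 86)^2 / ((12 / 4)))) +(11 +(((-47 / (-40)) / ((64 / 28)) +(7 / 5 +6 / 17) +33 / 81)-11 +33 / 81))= 522319949 / 131868864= 3.96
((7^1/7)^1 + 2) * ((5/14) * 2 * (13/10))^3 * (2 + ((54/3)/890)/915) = 255592389/53204200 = 4.80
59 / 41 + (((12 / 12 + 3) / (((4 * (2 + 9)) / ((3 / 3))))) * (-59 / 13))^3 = 164107674 / 119892487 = 1.37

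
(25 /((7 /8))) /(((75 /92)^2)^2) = 64.69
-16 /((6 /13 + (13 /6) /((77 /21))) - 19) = 4576 /5133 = 0.89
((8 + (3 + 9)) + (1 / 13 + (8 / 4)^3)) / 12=365 / 156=2.34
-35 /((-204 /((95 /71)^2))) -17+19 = 2372603 /1028364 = 2.31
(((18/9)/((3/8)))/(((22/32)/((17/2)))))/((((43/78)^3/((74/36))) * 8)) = 88442432/874577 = 101.13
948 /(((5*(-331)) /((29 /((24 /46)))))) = -31.84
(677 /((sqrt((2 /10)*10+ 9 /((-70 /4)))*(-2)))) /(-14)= 677*sqrt(455) /728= 19.84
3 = 3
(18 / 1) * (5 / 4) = 22.50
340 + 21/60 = 6807/20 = 340.35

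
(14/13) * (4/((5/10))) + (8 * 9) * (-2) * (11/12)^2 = -1461/13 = -112.38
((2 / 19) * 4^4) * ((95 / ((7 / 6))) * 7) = 15360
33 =33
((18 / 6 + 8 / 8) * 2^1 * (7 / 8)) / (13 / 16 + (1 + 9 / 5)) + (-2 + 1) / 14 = 7551 / 4046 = 1.87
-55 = -55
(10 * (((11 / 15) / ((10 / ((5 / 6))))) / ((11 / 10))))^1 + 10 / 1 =95 / 9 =10.56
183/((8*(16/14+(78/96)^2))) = 13664/1077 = 12.69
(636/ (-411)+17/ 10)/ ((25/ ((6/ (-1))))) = -627/ 17125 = -0.04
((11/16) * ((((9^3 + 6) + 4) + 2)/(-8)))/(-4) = 8151/512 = 15.92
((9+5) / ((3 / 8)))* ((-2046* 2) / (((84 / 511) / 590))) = -1644929440 / 3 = -548309813.33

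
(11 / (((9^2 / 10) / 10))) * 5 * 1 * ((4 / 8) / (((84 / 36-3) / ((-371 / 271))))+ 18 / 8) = 1628000 / 7317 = 222.50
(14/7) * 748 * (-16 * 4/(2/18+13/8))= -6893568/125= -55148.54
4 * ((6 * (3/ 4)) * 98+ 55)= 1984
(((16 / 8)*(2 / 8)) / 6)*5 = 5 / 12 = 0.42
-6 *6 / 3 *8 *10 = -960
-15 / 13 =-1.15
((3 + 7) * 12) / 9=13.33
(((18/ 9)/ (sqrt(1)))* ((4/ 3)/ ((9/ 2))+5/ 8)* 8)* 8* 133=423472/ 27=15684.15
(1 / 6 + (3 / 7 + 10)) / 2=5.30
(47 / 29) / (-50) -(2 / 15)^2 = -131 / 2610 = -0.05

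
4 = 4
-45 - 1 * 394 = -439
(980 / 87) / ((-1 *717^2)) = -980 / 44725743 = -0.00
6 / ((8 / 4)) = 3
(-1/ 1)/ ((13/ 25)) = -25/ 13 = -1.92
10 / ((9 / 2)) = 20 / 9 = 2.22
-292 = -292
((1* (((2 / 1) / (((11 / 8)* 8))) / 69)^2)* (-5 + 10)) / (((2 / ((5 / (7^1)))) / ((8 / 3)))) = 400 / 12097701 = 0.00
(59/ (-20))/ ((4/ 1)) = -59/ 80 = -0.74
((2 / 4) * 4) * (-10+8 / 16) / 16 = -19 / 16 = -1.19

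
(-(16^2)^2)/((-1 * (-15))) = -65536/15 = -4369.07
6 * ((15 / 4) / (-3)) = -15 / 2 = -7.50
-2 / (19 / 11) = -22 / 19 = -1.16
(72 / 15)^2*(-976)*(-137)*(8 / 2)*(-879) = -270795681792 / 25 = -10831827271.68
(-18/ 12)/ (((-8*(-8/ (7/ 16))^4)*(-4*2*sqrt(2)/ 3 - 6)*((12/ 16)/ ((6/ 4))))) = -3969/ 4294967296 +441*sqrt(2)/ 1073741824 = -0.00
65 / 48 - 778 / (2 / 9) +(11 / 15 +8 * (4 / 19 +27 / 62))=-164625237 / 47120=-3493.74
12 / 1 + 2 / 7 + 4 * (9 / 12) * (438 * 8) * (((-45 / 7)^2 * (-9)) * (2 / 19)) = -383150962 / 931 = -411547.76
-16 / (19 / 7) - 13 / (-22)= -2217 / 418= -5.30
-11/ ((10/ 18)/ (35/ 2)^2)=-6063.75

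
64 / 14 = 32 / 7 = 4.57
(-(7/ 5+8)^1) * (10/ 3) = -94/ 3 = -31.33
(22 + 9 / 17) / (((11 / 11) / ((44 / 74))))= 8426 / 629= 13.40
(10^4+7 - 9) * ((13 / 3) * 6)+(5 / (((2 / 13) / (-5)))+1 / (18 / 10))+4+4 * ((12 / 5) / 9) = 23381201 / 90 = 259791.12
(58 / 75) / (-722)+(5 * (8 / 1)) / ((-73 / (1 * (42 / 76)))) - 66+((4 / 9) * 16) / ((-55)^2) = -47568725429 / 717460425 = -66.30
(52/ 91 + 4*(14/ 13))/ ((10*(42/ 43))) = 1591/ 3185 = 0.50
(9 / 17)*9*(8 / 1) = 648 / 17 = 38.12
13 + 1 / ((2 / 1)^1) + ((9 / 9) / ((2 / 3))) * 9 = 27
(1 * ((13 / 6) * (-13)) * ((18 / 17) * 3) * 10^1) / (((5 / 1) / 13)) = -39546 / 17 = -2326.24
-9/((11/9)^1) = -81/11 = -7.36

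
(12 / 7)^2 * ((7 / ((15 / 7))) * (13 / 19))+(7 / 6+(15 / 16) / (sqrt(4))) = 8.20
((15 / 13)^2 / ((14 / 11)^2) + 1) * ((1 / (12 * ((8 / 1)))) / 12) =60349 / 38158848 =0.00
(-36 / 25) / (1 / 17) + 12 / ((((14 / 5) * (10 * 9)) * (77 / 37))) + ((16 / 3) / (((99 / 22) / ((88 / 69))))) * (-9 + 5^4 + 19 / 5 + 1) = 22942658821 / 25103925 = 913.91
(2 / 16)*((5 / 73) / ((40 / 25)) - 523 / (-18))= 152941 / 42048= 3.64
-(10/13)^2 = -100/169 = -0.59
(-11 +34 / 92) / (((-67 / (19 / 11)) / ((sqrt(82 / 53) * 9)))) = 83619 * sqrt(4346) / 1796806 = 3.07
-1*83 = -83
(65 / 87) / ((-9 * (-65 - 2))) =0.00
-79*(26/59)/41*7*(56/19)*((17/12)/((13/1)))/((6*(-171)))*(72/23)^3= 606477312/10624942253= 0.06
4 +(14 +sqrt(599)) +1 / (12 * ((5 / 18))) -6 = 36.77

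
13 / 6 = 2.17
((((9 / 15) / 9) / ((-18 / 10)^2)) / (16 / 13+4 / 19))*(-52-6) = -0.83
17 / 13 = 1.31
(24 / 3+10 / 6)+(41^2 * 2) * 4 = 40373 / 3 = 13457.67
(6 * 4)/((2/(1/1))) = 12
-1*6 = -6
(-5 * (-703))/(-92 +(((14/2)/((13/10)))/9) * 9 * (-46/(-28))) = -45695/1081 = -42.27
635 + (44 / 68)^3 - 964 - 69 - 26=-2081781 / 4913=-423.73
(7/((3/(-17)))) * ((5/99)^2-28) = 32653957/29403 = 1110.57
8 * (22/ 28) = 44/ 7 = 6.29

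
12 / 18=2 / 3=0.67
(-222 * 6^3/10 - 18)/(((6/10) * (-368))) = 4011/184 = 21.80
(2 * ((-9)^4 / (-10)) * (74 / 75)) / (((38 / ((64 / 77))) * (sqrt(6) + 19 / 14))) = 10357632 / 1120625 -145006848 * sqrt(6) / 21291875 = -7.44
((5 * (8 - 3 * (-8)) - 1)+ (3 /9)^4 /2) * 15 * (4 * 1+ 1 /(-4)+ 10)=32795.02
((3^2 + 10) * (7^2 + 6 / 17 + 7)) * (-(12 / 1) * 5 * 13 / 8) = -104393.82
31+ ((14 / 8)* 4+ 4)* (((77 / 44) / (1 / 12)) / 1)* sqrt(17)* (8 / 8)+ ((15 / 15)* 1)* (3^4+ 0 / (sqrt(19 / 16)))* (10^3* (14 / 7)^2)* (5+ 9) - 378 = 231* sqrt(17)+ 4535653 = 4536605.44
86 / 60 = 43 / 30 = 1.43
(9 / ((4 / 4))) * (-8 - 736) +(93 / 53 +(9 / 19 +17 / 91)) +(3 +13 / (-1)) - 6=-614846221 / 91637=-6709.58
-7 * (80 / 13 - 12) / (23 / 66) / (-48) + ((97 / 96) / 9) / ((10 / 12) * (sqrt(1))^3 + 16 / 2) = -5553805 / 2281968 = -2.43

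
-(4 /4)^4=-1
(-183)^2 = 33489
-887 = -887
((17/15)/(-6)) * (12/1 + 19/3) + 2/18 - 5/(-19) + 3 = -91/1026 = -0.09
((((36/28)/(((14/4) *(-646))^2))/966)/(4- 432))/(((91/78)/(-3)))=27/17261035659532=0.00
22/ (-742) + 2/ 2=360/ 371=0.97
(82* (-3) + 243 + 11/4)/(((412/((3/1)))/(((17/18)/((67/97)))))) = -1649/662496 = -0.00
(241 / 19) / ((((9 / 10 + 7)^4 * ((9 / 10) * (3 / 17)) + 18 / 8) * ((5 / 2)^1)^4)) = 10488320 / 20054066553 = 0.00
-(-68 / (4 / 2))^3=39304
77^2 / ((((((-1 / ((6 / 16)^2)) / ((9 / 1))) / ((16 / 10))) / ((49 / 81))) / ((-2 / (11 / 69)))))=91117.95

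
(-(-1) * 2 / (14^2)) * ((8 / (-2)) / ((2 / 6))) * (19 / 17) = -114 / 833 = -0.14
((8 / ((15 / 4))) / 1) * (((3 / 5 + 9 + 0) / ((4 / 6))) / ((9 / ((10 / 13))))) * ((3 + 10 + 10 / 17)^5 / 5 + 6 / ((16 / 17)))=243282.30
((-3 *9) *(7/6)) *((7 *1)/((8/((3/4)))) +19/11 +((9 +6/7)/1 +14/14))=-293625/704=-417.08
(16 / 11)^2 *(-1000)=-256000 / 121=-2115.70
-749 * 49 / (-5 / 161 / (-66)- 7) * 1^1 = 389984826 / 74377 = 5243.35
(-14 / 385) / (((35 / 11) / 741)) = -1482 / 175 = -8.47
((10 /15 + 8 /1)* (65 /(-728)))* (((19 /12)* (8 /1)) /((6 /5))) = -6175 /756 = -8.17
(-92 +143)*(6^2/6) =306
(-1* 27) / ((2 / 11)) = -297 / 2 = -148.50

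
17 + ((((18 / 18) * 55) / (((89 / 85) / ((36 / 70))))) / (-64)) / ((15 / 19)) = 328253 / 19936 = 16.47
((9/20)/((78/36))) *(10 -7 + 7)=27/13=2.08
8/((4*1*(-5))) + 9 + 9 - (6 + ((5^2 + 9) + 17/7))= -869/35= -24.83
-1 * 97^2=-9409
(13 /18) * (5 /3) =65 /54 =1.20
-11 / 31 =-0.35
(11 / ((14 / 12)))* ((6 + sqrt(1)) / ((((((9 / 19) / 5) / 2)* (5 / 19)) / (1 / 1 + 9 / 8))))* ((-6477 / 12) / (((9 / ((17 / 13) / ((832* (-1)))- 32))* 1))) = 50447475540077 / 2336256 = 21593299.51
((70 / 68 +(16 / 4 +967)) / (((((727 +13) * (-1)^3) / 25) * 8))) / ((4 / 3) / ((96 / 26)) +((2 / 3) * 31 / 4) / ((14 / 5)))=-10410435 / 5595584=-1.86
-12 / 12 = -1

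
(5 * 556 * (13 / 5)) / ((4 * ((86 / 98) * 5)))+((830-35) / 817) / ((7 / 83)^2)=109817308 / 200165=548.63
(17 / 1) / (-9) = -17 / 9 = -1.89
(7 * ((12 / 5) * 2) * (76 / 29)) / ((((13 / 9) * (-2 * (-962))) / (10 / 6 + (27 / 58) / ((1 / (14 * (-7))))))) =-36618624 / 26293865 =-1.39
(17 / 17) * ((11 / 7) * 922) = 1448.86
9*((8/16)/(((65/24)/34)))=3672/65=56.49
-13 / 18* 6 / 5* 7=-91 / 15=-6.07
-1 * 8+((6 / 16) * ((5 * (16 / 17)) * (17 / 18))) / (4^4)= -6139 / 768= -7.99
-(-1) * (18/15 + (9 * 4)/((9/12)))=246/5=49.20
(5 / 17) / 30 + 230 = 23461 / 102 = 230.01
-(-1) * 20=20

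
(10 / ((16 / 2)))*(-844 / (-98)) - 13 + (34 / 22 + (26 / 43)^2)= -645079 / 1993222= -0.32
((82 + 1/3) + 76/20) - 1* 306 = -3298/15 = -219.87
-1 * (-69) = 69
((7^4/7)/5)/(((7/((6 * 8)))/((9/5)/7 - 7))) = -79296/25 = -3171.84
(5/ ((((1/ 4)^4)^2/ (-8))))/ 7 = -2621440/ 7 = -374491.43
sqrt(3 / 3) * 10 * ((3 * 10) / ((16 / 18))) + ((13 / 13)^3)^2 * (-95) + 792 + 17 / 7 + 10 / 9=130793 / 126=1038.04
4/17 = 0.24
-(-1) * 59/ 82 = 59/ 82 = 0.72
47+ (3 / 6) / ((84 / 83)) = 7979 / 168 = 47.49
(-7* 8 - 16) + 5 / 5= -71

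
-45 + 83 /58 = -43.57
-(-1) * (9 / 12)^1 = 0.75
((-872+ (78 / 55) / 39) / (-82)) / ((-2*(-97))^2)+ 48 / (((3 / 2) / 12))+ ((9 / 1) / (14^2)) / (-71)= 56689842659883 / 147629938610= 384.00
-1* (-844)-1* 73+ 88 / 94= 36281 / 47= 771.94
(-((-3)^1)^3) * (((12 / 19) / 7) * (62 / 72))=279 / 133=2.10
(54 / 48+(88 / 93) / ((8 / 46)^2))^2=581436769 / 553536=1050.40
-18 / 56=-9 / 28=-0.32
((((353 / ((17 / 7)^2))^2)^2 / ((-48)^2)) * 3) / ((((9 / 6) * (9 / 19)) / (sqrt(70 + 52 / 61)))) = 1700735365460041939 * sqrt(263642) / 4411803842045568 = 197937.39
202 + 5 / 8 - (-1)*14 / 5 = 8217 / 40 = 205.42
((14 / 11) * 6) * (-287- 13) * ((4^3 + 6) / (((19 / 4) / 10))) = -70560000 / 209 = -337607.66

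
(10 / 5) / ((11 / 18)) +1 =47 / 11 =4.27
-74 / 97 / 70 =-37 / 3395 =-0.01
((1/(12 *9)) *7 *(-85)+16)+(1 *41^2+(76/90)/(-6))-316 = 27507/20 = 1375.35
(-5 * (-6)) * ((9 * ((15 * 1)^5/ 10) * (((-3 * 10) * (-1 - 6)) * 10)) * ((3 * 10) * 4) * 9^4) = 33899292787500000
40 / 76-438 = -8312 / 19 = -437.47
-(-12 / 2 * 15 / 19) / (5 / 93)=1674 / 19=88.11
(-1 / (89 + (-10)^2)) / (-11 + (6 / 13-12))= 13 / 55377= 0.00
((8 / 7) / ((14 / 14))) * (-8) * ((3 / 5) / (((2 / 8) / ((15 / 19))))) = -17.32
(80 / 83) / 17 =80 / 1411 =0.06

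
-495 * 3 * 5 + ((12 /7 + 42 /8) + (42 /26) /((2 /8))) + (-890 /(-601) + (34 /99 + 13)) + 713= -144754221935 /21657636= -6683.75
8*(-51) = -408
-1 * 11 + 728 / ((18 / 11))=3905 / 9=433.89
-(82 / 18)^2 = -1681 / 81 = -20.75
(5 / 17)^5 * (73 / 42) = 228125 / 59633994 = 0.00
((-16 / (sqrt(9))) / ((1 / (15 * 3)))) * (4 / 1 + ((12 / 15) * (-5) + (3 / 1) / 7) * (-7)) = -6960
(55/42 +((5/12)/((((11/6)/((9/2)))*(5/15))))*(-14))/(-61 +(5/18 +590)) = -57720/733579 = -0.08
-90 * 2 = -180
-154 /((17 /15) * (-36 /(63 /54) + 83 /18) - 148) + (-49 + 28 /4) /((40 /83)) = -579720477 /6718780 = -86.28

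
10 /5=2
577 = 577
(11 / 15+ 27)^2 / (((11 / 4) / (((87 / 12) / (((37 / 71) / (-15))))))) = -356322304 / 6105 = -58365.65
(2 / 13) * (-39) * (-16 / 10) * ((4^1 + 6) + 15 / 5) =624 / 5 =124.80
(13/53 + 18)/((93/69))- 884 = -1430171/1643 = -870.46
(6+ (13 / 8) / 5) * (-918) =-116127 / 20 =-5806.35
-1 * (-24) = 24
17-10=7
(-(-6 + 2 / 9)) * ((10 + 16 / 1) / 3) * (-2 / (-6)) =16.69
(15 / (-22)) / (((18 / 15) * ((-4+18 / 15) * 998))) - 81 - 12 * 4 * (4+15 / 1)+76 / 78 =-23784754277 / 23975952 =-992.03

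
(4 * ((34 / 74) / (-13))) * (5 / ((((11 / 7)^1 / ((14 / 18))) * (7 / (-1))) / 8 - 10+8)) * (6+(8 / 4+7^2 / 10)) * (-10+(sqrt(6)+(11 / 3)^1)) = -1555568 / 101491+245616 * sqrt(6) / 101491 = -9.40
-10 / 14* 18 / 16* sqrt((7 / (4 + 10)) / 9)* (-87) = 1305* sqrt(2) / 112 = 16.48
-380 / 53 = -7.17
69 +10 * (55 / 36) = 1517 / 18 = 84.28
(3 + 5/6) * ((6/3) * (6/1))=46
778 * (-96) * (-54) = 4033152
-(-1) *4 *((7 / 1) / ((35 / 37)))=148 / 5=29.60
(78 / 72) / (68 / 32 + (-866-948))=-2 / 3345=-0.00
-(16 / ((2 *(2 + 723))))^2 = -64 / 525625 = -0.00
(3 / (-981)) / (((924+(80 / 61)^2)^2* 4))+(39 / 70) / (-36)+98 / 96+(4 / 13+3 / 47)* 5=950193461052934449059 / 331891096338156089280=2.86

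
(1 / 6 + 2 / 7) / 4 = 19 / 168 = 0.11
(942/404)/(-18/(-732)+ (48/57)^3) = 197065929/52549189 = 3.75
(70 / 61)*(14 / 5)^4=537824 / 7625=70.53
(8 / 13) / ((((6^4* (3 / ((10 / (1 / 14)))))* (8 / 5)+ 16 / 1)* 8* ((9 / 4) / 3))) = 175 / 103116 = 0.00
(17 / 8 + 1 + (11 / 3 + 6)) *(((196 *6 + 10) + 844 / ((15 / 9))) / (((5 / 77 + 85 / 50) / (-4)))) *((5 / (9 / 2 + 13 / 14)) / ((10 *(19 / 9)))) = -700116263 / 327066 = -2140.60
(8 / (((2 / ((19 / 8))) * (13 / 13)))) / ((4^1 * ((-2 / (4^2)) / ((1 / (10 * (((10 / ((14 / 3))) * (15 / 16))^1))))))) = -1064 / 1125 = -0.95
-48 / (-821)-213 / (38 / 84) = -7343754 / 15599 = -470.78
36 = 36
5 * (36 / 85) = 36 / 17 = 2.12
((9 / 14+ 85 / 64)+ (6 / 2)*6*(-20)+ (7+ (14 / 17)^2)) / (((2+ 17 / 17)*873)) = -1680023 / 12558784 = -0.13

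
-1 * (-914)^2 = -835396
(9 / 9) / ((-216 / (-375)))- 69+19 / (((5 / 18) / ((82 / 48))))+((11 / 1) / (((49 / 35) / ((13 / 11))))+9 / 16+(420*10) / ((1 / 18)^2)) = 6858731549 / 5040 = 1360859.43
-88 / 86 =-44 / 43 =-1.02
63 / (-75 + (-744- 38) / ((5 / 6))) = -0.06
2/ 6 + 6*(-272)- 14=-4937/ 3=-1645.67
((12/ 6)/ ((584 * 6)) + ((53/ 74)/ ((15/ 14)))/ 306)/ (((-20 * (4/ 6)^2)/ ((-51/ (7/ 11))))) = 1503007/ 60502400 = 0.02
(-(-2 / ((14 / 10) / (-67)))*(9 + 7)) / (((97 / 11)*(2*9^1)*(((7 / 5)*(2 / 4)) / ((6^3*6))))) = -84902400 / 4753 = -17862.91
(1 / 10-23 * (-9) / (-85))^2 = 157609 / 28900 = 5.45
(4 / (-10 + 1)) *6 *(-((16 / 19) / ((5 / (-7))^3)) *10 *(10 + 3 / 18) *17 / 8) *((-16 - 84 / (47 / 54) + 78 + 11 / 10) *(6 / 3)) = 89366652368 / 1004625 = 88955.23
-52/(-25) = 52/25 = 2.08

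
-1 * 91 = -91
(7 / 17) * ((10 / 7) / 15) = 2 / 51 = 0.04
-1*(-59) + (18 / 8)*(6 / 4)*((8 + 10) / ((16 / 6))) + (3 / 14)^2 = 128305 / 1568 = 81.83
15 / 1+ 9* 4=51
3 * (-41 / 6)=-20.50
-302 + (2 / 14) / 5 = -10569 / 35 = -301.97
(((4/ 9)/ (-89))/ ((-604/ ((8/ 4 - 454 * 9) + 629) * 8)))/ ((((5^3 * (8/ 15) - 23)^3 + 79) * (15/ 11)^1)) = -7601/ 241926082688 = -0.00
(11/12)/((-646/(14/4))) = -77/15504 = -0.00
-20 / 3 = -6.67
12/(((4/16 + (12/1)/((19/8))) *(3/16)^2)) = 77824/1209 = 64.37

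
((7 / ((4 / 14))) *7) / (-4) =-343 / 8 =-42.88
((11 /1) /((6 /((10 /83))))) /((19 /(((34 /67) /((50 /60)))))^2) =152592 /672519535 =0.00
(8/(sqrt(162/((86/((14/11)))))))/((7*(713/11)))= 44*sqrt(6622)/314433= 0.01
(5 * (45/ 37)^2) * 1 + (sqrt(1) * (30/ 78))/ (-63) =8285530/ 1121211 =7.39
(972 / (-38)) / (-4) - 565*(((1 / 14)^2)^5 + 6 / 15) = -1206915047898095 / 5495838444544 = -219.61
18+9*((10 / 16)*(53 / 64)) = 11601 / 512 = 22.66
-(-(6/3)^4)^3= 4096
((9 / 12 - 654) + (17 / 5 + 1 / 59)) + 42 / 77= -8427753 / 12980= -649.29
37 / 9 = 4.11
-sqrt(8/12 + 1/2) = -sqrt(42)/6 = -1.08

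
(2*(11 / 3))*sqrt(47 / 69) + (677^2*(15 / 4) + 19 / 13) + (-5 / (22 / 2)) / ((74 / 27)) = 22*sqrt(3243) / 207 + 36375308507 / 21164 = 1718741.10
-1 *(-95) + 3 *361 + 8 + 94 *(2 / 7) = 1212.86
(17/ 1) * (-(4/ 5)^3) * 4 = -4352/ 125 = -34.82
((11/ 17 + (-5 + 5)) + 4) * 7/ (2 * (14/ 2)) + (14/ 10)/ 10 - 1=622/ 425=1.46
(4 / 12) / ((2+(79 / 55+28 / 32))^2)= 193600 / 10795827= 0.02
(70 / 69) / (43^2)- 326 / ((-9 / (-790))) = -10952403370 / 382743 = -28615.56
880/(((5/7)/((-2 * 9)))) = -22176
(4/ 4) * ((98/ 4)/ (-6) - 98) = -1225/ 12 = -102.08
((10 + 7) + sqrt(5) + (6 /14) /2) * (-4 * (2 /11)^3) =-3856 /9317 - 32 * sqrt(5) /1331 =-0.47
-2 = -2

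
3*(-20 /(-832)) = 15 /208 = 0.07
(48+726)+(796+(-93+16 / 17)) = 25125 / 17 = 1477.94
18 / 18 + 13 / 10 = 23 / 10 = 2.30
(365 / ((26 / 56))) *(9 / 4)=22995 / 13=1768.85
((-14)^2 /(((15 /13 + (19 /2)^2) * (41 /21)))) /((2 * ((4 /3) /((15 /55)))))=4914 /43747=0.11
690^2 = 476100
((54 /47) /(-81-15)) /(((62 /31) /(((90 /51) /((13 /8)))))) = -135 /20774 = -0.01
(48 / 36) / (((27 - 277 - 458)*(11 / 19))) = -19 / 5841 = -0.00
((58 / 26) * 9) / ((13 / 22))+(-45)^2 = 347967 / 169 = 2058.98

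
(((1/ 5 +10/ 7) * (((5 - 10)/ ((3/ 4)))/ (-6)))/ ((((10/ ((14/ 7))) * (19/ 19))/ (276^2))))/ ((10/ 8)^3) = 61753344/ 4375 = 14115.05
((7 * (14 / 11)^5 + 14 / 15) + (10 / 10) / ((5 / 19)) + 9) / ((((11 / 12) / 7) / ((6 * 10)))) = 30121736736 / 1771561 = 17002.94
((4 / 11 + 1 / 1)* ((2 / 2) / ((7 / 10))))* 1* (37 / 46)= 2775 / 1771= 1.57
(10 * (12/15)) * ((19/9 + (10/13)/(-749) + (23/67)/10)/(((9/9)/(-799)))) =-13707.08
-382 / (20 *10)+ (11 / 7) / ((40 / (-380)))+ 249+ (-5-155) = 50513 / 700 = 72.16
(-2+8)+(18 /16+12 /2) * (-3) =-123 /8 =-15.38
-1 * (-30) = 30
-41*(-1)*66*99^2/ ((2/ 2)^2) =26521506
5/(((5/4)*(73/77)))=308/73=4.22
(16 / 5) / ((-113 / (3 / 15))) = -0.01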